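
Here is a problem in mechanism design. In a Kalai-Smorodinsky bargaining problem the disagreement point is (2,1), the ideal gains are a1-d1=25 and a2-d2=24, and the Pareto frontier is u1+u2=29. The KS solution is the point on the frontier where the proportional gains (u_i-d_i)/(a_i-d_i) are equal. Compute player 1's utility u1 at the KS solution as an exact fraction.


Step 1: At the KS point, (u1-d1)/r1 = (u2-d2)/r2 = t and u1+u2 = 29
Step 2: u1 = d1 + r1*t and u2 = d2 + r2*t, so (d1 + r1*t) + (d2 + r2*t) = 29
Step 3: t = (29 - 2 - 1)/(25 + 24) = 26/49
Step 4: u1 = d1 + r1*t = 2 + 25 * 26/49 = 748/49
Step 5: (Check: u2 = d2 + r2*t = 673/49; u1+u2 = 748/49 + 673/49 = 29, on the frontier.)

748/49


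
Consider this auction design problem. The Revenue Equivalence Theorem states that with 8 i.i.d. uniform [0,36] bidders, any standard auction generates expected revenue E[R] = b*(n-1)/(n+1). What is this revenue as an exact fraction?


Step 1: By Revenue Equivalence, expected revenue = b*(n-1)/(n+1)
Step 2: Substituting n = 8, b = 36
Step 3: Revenue = 36*(8-1)/(8+1) = 36*7/9
Step 4: Revenue = 252/9 = 28

28


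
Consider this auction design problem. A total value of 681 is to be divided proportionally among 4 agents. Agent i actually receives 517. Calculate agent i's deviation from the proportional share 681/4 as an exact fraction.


Step 1: Proportional share = 681/4
Step 2: Agent's actual allocation = 517
Step 3: Excess = 517 - 681/4 = 1387/4

1387/4


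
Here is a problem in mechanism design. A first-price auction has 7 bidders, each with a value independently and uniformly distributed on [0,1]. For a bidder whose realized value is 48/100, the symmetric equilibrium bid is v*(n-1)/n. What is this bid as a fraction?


Step 1: The symmetric BNE bidding function is b(v) = v * (n-1) / n
Step 2: Substitute v = 12/25 and n = 7
Step 3: b = 12/25 * 6/7
Step 4: b = 72/175

72/175


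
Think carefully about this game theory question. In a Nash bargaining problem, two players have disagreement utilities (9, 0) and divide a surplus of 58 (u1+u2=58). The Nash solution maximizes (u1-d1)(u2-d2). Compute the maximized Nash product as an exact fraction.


Step 1: The Nash solution splits surplus symmetrically above the disagreement point
Step 2: u1 = (total + d1 - d2)/2 = (58 + 9 - 0)/2 = 67/2
Step 3: u2 = (total - d1 + d2)/2 = (58 - 9 + 0)/2 = 49/2
Step 4: Nash product = (67/2 - 9) * (49/2 - 0)
Step 5: = 49/2 * 49/2 = 2401/4

2401/4


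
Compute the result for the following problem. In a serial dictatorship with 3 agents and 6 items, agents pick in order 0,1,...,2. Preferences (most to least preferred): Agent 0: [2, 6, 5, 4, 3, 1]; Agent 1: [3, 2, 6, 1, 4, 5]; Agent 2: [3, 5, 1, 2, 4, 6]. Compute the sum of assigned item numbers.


Step 1: Agent 0 picks item 2
Step 2: Agent 1 picks item 3
Step 3: Agent 2 picks item 5
Step 4: Sum = 2 + 3 + 5 = 10

10


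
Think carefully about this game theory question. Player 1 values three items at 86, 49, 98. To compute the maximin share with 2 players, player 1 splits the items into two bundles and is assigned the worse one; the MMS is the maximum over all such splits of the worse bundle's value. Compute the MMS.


Step 1: Item values = 86, 49, 98
Step 2: Enumerate all 2-bundle partitions and take the smaller bundle:
  Partition 1: {86} vs {49,98} -> bundles 86, 147; min = 86
  Partition 2: {49} vs {86,98} -> bundles 49, 184; min = 49
  Partition 3: {98} vs {86,49} -> bundles 98, 135; min = 98
Step 3: MMS = max(86, 49, 98) = 98

98


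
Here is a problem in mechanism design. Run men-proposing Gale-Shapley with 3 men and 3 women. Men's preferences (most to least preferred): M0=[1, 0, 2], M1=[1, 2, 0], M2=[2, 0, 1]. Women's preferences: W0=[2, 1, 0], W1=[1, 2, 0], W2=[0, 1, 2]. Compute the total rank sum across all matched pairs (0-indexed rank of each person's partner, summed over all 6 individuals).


Step 1: Run Gale-Shapley (men propose, women hold best offer):
  M0 proposes to W1; she accepts
  M1 proposes to W1; she switches from M0
  M2 proposes to W2; she accepts
  M0 proposes to W0; she accepts
Step 2: Final matching: W0-M0, W1-M1, W2-M2
Step 3: 0-indexed ranks (man's rank of his match, then woman's): 1 + 2 + 0 + 0 + 0 + 2
Step 4: Total rank sum = 5

5


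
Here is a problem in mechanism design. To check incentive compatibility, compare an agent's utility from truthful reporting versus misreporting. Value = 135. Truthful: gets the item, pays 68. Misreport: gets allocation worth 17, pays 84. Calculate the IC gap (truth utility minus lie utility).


Step 1: U(truth) = value - payment = 135 - 68 = 67
Step 2: U(lie) = allocation - payment = 17 - 84 = -67
Step 3: IC gap = 67 - (-67) = 134

134


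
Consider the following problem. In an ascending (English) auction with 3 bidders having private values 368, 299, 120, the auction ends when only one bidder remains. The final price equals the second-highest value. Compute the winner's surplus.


Step 1: Identify the highest value: 368
Step 2: Identify the second-highest value: 299
Step 3: The final price = second-highest value = 299
Step 4: Surplus = 368 - 299 = 69

69


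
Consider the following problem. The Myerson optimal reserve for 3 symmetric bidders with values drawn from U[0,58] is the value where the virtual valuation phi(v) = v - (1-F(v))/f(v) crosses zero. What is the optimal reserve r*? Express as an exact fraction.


Step 1: For U[0,58], F(v) = v/58 and f(v) = 1/58
Step 2: phi(v) = v - (1 - v/58)/(1/58) = v - (58 - v) = 2v - 58
Step 3: Set phi(r*) = 0: 2r* - 58 = 0
Step 4: r* = 58/2 = 29 (the number of bidders n = 3 does not enter)

29


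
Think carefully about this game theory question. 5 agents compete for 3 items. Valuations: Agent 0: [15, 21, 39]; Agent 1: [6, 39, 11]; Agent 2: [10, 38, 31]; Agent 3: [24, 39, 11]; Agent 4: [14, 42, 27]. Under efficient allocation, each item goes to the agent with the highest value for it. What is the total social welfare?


Step 1: For each item, find the maximum value among all agents.
Step 2: Item 0 -> Agent 3 (value 24)
Step 3: Item 1 -> Agent 4 (value 42)
Step 4: Item 2 -> Agent 0 (value 39)
Step 5: Total welfare = 24 + 42 + 39 = 105

105


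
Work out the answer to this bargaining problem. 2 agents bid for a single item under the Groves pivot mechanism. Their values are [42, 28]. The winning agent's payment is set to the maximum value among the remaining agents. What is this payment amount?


Step 1: The efficient winner is agent 0 with value 42
Step 2: Other agents' values: [28]
Step 3: Pivot payment = max(others) = 28
Step 4: The winner pays 28

28


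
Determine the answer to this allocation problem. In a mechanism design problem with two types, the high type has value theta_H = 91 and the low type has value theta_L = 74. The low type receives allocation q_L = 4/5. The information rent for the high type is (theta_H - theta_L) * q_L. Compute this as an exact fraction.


Step 1: theta_H - theta_L = 91 - 74 = 17
Step 2: Information rent = (theta_H - theta_L) * q_L
Step 3: = 17 * 4/5
Step 4: = 68/5

68/5


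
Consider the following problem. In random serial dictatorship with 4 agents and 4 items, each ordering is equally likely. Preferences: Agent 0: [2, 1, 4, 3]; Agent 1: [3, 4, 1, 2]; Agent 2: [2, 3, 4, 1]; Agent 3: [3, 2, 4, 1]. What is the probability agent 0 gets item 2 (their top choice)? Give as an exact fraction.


Step 1: Agent 0 wants item 2
Step 2: There are 24 possible orderings of agents
Step 3: In 11 orderings, agent 0 gets item 2
Step 4: Probability = 11/24

11/24


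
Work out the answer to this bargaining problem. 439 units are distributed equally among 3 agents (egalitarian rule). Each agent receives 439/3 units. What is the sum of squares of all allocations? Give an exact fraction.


Step 1: Each agent's share = 439/3
Step 2: Square of each share = (439/3)^2 = 192721/9
Step 3: Sum of squares = 3 * 192721/9 = 192721/3

192721/3


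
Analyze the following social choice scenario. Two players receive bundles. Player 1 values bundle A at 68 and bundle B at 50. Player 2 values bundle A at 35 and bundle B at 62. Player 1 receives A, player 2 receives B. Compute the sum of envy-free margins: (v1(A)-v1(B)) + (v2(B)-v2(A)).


Step 1: Player 1's margin = v1(A) - v1(B) = 68 - 50 = 18
Step 2: Player 2's margin = v2(B) - v2(A) = 62 - 35 = 27
Step 3: Total margin = 18 + 27 = 45

45


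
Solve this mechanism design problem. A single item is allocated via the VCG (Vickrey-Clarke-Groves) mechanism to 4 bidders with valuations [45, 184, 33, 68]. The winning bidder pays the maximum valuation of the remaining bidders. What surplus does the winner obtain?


Step 1: The winner is the agent with the highest value: agent 1 with value 184
Step 2: Values of other agents: [45, 33, 68]
Step 3: VCG payment = max of others' values = 68
Step 4: Surplus = 184 - 68 = 116

116


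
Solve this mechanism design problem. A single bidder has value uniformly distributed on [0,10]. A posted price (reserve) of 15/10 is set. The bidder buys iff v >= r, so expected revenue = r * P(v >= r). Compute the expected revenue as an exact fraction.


Step 1: Posted price r = 3/2, value support [0,10]
Step 2: P(v >= r) = (10 - 3/2)/10 = 17/20
Step 3: Expected revenue = r * P(v >= r) = 3/2 * 17/20
Step 4: Revenue = 51/40

51/40


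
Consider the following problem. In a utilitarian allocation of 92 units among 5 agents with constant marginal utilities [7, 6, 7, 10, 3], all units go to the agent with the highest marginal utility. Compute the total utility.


Step 1: The marginal utilities are [7, 6, 7, 10, 3]
Step 2: The highest marginal utility is 10
Step 3: All 92 units go to that agent
Step 4: Total utility = 10 * 92 = 920

920


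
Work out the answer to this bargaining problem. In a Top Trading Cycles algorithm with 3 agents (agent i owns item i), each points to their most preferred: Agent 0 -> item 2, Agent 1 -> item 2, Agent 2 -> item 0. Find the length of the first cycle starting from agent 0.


Step 1: Trace the pointer graph from agent 0: 0 -> 2 -> 0
Step 2: A cycle is detected when we revisit agent 0
Step 3: The cycle is: 0 -> 2 -> 0
Step 4: Cycle length = 2

2


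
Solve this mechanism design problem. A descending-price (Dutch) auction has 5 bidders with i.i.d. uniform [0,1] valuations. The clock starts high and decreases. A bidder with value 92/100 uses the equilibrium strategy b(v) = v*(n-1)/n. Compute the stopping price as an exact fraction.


Step 1: Dutch auctions are strategically equivalent to first-price auctions
Step 2: The equilibrium bid is b(v) = v*(n-1)/n
Step 3: b = 23/25 * 4/5
Step 4: b = 92/125

92/125


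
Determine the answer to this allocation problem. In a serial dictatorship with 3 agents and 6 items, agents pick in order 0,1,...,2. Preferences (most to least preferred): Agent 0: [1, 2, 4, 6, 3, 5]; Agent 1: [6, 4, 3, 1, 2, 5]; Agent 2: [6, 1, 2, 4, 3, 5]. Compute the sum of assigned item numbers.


Step 1: Agent 0 picks item 1
Step 2: Agent 1 picks item 6
Step 3: Agent 2 picks item 2
Step 4: Sum = 1 + 6 + 2 = 9

9


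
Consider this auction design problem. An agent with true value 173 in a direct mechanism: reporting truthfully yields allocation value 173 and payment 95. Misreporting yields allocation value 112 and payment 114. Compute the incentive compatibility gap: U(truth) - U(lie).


Step 1: U(truth) = value - payment = 173 - 95 = 78
Step 2: U(lie) = allocation - payment = 112 - 114 = -2
Step 3: IC gap = 78 - (-2) = 80

80


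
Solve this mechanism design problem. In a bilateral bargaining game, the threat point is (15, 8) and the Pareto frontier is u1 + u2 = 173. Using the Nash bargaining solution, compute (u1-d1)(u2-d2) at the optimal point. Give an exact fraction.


Step 1: The Nash solution splits surplus symmetrically above the disagreement point
Step 2: u1 = (total + d1 - d2)/2 = (173 + 15 - 8)/2 = 90
Step 3: u2 = (total - d1 + d2)/2 = (173 - 15 + 8)/2 = 83
Step 4: Nash product = (90 - 15) * (83 - 8)
Step 5: = 75 * 75 = 5625

5625


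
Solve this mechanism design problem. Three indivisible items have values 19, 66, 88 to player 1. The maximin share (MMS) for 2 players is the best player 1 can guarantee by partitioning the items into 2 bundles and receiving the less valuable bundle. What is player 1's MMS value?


Step 1: Item values = 19, 66, 88
Step 2: Enumerate all 2-bundle partitions and take the smaller bundle:
  Partition 1: {19} vs {66,88} -> bundles 19, 154; min = 19
  Partition 2: {66} vs {19,88} -> bundles 66, 107; min = 66
  Partition 3: {88} vs {19,66} -> bundles 88, 85; min = 85
Step 3: MMS = max(19, 66, 85) = 85

85


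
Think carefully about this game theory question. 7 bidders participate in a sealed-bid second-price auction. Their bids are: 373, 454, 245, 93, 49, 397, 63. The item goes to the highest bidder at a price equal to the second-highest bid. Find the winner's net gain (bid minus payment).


Step 1: Sort bids in descending order: 454, 397, 373, 245, 93, 63, 49
Step 2: The winning bid is the highest: 454
Step 3: The payment equals the second-highest bid: 397
Step 4: Surplus = winner's bid - payment = 454 - 397 = 57

57


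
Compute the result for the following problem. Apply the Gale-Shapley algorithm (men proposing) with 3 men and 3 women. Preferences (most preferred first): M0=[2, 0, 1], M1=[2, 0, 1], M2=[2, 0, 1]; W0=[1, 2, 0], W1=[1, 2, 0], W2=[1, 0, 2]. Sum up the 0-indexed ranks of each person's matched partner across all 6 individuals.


Step 1: Run Gale-Shapley (men propose, women hold best offer):
  M0 proposes to W2; she accepts
  M1 proposes to W2; she switches from M0
  M2 proposes to W2; rejected
  M2 proposes to W0; she accepts
  M0 proposes to W0; rejected
  M0 proposes to W1; she accepts
Step 2: Final matching: W0-M2, W1-M0, W2-M1
Step 3: 0-indexed ranks (man's rank of his match, then woman's): 1 + 1 + 2 + 2 + 0 + 0
Step 4: Total rank sum = 6

6


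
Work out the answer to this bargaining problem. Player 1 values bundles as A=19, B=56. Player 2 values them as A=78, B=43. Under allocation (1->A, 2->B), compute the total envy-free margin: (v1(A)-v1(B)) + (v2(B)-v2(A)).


Step 1: Player 1's margin = v1(A) - v1(B) = 19 - 56 = -37
Step 2: Player 2's margin = v2(B) - v2(A) = 43 - 78 = -35
Step 3: Total margin = -37 + -35 = -72

-72


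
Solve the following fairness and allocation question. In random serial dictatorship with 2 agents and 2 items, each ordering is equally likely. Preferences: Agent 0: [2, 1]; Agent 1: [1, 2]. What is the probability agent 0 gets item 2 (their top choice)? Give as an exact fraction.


Step 1: Agent 0 wants item 2
Step 2: There are 2 possible orderings of agents
Step 3: In 2 orderings, agent 0 gets item 2
Step 4: Probability = 2/2 = 1

1


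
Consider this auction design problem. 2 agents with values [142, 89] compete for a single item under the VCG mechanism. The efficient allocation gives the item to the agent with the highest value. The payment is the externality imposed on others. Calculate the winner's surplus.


Step 1: The winner is the agent with the highest value: agent 0 with value 142
Step 2: Values of other agents: [89]
Step 3: VCG payment = max of others' values = 89
Step 4: Surplus = 142 - 89 = 53

53


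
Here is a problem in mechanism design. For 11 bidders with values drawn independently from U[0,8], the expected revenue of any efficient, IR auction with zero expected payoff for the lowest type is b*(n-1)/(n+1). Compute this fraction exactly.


Step 1: By Revenue Equivalence, expected revenue = b*(n-1)/(n+1)
Step 2: Substituting n = 11, b = 8
Step 3: Revenue = 8*(11-1)/(11+1) = 8*10/12
Step 4: Revenue = 80/12 = 20/3

20/3


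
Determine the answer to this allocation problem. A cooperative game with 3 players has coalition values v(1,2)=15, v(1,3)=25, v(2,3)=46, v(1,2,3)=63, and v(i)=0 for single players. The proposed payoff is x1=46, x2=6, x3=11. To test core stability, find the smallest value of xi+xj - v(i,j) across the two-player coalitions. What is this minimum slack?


Step 1: Slack for coalition (1,2): x1+x2 - v12 = 52 - 15 = 37
Step 2: Slack for coalition (1,3): x1+x3 - v13 = 57 - 25 = 32
Step 3: Slack for coalition (2,3): x2+x3 - v23 = 17 - 46 = -29
Step 4: Minimum slack = min(37, 32, -29) = -29, attained by (2,3); coalition (2,3) can block (slack < 0), so the allocation is not in the core

-29


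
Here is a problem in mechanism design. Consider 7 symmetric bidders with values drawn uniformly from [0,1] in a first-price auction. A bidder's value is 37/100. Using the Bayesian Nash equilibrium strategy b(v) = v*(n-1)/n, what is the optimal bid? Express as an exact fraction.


Step 1: The symmetric BNE bidding function is b(v) = v * (n-1) / n
Step 2: Substitute v = 37/100 and n = 7
Step 3: b = 37/100 * 6/7
Step 4: b = 111/350

111/350


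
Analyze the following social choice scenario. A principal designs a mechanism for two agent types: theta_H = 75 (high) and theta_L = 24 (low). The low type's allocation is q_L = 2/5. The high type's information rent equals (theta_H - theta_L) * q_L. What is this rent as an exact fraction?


Step 1: theta_H - theta_L = 75 - 24 = 51
Step 2: Information rent = (theta_H - theta_L) * q_L
Step 3: = 51 * 2/5
Step 4: = 102/5

102/5


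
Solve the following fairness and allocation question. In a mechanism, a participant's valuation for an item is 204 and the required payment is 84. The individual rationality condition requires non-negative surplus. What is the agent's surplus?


Step 1: Surplus = value - payment = 204 - 84 = 120
Step 2: IR is satisfied (surplus >= 0)

120


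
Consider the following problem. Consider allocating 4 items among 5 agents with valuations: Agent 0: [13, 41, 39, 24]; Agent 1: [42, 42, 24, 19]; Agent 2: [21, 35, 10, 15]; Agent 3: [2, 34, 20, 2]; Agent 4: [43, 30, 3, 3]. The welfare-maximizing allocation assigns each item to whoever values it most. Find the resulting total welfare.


Step 1: For each item, find the maximum value among all agents.
Step 2: Item 0 -> Agent 4 (value 43)
Step 3: Item 1 -> Agent 1 (value 42)
Step 4: Item 2 -> Agent 0 (value 39)
Step 5: Item 3 -> Agent 0 (value 24)
Step 6: Total welfare = 43 + 42 + 39 + 24 = 148

148


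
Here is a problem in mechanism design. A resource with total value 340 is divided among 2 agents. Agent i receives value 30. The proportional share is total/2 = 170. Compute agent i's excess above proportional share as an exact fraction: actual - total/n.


Step 1: Proportional share = 340/2 = 170
Step 2: Agent's actual allocation = 30
Step 3: Excess = 30 - 170 = -140

-140


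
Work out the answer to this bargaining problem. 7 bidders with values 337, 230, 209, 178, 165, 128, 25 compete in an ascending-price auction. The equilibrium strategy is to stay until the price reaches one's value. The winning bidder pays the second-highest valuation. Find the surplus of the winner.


Step 1: Identify the highest value: 337
Step 2: Identify the second-highest value: 230
Step 3: The final price = second-highest value = 230
Step 4: Surplus = 337 - 230 = 107

107


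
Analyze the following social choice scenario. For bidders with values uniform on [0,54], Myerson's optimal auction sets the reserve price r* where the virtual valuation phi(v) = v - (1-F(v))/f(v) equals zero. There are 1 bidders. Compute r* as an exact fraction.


Step 1: For U[0,54], F(v) = v/54 and f(v) = 1/54
Step 2: phi(v) = v - (1 - v/54)/(1/54) = v - (54 - v) = 2v - 54
Step 3: Set phi(r*) = 0: 2r* - 54 = 0
Step 4: r* = 54/2 = 27 (the number of bidders n = 1 does not enter)

27


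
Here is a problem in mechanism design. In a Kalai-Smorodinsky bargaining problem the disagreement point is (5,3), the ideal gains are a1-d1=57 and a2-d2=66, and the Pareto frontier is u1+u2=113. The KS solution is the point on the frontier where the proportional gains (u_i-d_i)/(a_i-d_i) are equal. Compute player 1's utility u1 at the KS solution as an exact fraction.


Step 1: At the KS point, (u1-d1)/r1 = (u2-d2)/r2 = t and u1+u2 = 113
Step 2: u1 = d1 + r1*t and u2 = d2 + r2*t, so (d1 + r1*t) + (d2 + r2*t) = 113
Step 3: t = (113 - 5 - 3)/(57 + 66) = 105/123 = 35/41
Step 4: u1 = d1 + r1*t = 5 + 57 * 35/41 = 2200/41
Step 5: (Check: u2 = d2 + r2*t = 2433/41; u1+u2 = 2200/41 + 2433/41 = 113, on the frontier.)

2200/41


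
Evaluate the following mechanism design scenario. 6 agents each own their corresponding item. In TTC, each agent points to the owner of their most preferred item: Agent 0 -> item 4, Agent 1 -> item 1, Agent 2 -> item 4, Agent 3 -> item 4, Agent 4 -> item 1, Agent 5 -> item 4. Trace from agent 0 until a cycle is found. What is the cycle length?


Step 1: Trace the pointer graph from agent 0: 0 -> 4 -> 1 -> 1
Step 2: A cycle is detected when we revisit agent 1
Step 3: The cycle is: 1 -> 1
Step 4: Cycle length = 1

1


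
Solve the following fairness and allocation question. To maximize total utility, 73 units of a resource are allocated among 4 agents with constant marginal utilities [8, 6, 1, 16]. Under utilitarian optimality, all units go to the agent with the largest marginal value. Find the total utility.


Step 1: The marginal utilities are [8, 6, 1, 16]
Step 2: The highest marginal utility is 16
Step 3: All 73 units go to that agent
Step 4: Total utility = 16 * 73 = 1168

1168


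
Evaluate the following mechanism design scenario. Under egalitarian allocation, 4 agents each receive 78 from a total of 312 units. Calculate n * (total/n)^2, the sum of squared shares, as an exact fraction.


Step 1: Each agent's share = 312/4 = 78
Step 2: Square of each share = (78)^2 = 6084
Step 3: Sum of squares = 4 * 6084 = 24336

24336


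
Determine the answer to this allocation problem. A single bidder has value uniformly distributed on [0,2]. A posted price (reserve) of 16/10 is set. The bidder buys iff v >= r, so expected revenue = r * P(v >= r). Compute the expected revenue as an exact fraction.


Step 1: Posted price r = 8/5, value support [0,2]
Step 2: P(v >= r) = (2 - 8/5)/2 = 1/5
Step 3: Expected revenue = r * P(v >= r) = 8/5 * 1/5
Step 4: Revenue = 8/25

8/25


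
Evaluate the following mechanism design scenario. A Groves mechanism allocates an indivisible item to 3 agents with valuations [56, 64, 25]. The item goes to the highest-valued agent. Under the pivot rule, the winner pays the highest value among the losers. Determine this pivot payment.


Step 1: The efficient winner is agent 1 with value 64
Step 2: Other agents' values: [56, 25]
Step 3: Pivot payment = max(others) = 56
Step 4: The winner pays 56

56


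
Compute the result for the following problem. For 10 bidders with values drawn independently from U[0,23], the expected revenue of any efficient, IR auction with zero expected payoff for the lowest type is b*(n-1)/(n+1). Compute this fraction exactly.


Step 1: By Revenue Equivalence, expected revenue = b*(n-1)/(n+1)
Step 2: Substituting n = 10, b = 23
Step 3: Revenue = 23*(10-1)/(10+1) = 23*9/11
Step 4: Revenue = 207/11

207/11


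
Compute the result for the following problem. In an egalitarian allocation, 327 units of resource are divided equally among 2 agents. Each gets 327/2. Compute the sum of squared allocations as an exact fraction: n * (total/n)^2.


Step 1: Each agent's share = 327/2
Step 2: Square of each share = (327/2)^2 = 106929/4
Step 3: Sum of squares = 2 * 106929/4 = 106929/2

106929/2


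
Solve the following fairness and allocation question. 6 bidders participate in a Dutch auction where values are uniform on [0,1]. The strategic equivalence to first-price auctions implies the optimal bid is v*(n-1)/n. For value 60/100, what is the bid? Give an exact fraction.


Step 1: Dutch auctions are strategically equivalent to first-price auctions
Step 2: The equilibrium bid is b(v) = v*(n-1)/n
Step 3: b = 3/5 * 5/6
Step 4: b = 1/2

1/2


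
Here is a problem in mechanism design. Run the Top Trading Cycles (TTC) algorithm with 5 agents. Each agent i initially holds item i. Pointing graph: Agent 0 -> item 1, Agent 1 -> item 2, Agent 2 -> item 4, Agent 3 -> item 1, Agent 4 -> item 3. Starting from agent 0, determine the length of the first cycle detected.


Step 1: Trace the pointer graph from agent 0: 0 -> 1 -> 2 -> 4 -> 3 -> 1
Step 2: A cycle is detected when we revisit agent 1
Step 3: The cycle is: 1 -> 2 -> 4 -> 3 -> 1
Step 4: Cycle length = 4

4


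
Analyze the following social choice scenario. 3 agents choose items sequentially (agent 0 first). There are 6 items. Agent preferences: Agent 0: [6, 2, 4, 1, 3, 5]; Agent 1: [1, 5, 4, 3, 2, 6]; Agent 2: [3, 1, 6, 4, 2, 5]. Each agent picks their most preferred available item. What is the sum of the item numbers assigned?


Step 1: Agent 0 picks item 6
Step 2: Agent 1 picks item 1
Step 3: Agent 2 picks item 3
Step 4: Sum = 6 + 1 + 3 = 10

10


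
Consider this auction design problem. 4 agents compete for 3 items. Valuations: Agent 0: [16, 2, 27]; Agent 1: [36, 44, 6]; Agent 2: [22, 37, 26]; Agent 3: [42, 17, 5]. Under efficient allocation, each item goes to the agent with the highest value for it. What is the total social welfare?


Step 1: For each item, find the maximum value among all agents.
Step 2: Item 0 -> Agent 3 (value 42)
Step 3: Item 1 -> Agent 1 (value 44)
Step 4: Item 2 -> Agent 0 (value 27)
Step 5: Total welfare = 42 + 44 + 27 = 113

113


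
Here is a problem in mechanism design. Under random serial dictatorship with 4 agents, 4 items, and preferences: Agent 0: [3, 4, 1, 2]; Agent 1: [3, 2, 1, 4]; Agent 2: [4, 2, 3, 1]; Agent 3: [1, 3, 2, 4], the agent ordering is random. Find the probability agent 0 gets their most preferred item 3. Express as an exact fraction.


Step 1: Agent 0 wants item 3
Step 2: There are 24 possible orderings of agents
Step 3: In 12 orderings, agent 0 gets item 3
Step 4: Probability = 12/24 = 1/2

1/2


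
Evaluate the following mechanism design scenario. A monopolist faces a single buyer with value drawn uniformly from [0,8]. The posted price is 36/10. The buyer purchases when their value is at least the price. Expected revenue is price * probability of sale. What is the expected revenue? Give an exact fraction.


Step 1: Posted price r = 18/5, value support [0,8]
Step 2: P(v >= r) = (8 - 18/5)/8 = 11/20
Step 3: Expected revenue = r * P(v >= r) = 18/5 * 11/20
Step 4: Revenue = 99/50

99/50


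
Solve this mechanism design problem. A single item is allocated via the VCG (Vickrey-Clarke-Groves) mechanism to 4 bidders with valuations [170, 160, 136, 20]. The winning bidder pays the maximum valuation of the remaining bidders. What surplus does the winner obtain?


Step 1: The winner is the agent with the highest value: agent 0 with value 170
Step 2: Values of other agents: [160, 136, 20]
Step 3: VCG payment = max of others' values = 160
Step 4: Surplus = 170 - 160 = 10

10


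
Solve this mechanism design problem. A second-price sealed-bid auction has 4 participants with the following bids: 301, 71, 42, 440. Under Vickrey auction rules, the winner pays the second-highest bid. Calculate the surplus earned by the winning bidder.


Step 1: Sort bids in descending order: 440, 301, 71, 42
Step 2: The winning bid is the highest: 440
Step 3: The payment equals the second-highest bid: 301
Step 4: Surplus = winner's bid - payment = 440 - 301 = 139

139


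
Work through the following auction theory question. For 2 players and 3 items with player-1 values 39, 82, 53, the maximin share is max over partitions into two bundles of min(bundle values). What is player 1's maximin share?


Step 1: Item values = 39, 82, 53
Step 2: Enumerate all 2-bundle partitions and take the smaller bundle:
  Partition 1: {39} vs {82,53} -> bundles 39, 135; min = 39
  Partition 2: {82} vs {39,53} -> bundles 82, 92; min = 82
  Partition 3: {53} vs {39,82} -> bundles 53, 121; min = 53
Step 3: MMS = max(39, 82, 53) = 82

82


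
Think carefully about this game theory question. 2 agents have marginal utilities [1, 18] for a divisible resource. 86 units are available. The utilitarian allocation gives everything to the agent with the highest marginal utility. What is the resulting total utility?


Step 1: The marginal utilities are [1, 18]
Step 2: The highest marginal utility is 18
Step 3: All 86 units go to that agent
Step 4: Total utility = 18 * 86 = 1548

1548


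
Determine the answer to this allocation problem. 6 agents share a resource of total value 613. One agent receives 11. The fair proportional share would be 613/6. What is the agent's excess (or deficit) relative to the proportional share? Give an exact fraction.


Step 1: Proportional share = 613/6
Step 2: Agent's actual allocation = 11
Step 3: Excess = 11 - 613/6 = -547/6

-547/6


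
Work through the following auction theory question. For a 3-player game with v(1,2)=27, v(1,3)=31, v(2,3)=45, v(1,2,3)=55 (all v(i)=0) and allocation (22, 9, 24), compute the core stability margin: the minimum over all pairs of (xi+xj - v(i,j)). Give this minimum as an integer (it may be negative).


Step 1: Slack for coalition (1,2): x1+x2 - v12 = 31 - 27 = 4
Step 2: Slack for coalition (1,3): x1+x3 - v13 = 46 - 31 = 15
Step 3: Slack for coalition (2,3): x2+x3 - v23 = 33 - 45 = -12
Step 4: Minimum slack = min(4, 15, -12) = -12, attained by (2,3); coalition (2,3) can block (slack < 0), so the allocation is not in the core

-12


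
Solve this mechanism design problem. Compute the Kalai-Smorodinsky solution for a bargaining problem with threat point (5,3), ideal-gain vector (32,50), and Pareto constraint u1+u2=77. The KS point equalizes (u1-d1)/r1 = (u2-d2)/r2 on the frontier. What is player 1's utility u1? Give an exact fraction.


Step 1: At the KS point, (u1-d1)/r1 = (u2-d2)/r2 = t and u1+u2 = 77
Step 2: u1 = d1 + r1*t and u2 = d2 + r2*t, so (d1 + r1*t) + (d2 + r2*t) = 77
Step 3: t = (77 - 5 - 3)/(32 + 50) = 69/82
Step 4: u1 = d1 + r1*t = 5 + 32 * 69/82 = 1309/41
Step 5: (Check: u2 = d2 + r2*t = 1848/41; u1+u2 = 1309/41 + 1848/41 = 77, on the frontier.)

1309/41


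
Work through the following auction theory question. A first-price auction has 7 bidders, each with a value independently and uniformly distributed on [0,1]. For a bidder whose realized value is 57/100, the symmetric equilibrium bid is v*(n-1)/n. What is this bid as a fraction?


Step 1: The symmetric BNE bidding function is b(v) = v * (n-1) / n
Step 2: Substitute v = 57/100 and n = 7
Step 3: b = 57/100 * 6/7
Step 4: b = 171/350

171/350


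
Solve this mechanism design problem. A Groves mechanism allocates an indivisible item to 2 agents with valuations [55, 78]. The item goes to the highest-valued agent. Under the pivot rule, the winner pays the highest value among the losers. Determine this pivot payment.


Step 1: The efficient winner is agent 1 with value 78
Step 2: Other agents' values: [55]
Step 3: Pivot payment = max(others) = 55
Step 4: The winner pays 55

55


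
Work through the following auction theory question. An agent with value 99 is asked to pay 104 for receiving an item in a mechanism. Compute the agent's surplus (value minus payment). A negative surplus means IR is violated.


Step 1: Surplus = value - payment = 99 - 104 = -5
Step 2: IR is violated (surplus < 0)

-5


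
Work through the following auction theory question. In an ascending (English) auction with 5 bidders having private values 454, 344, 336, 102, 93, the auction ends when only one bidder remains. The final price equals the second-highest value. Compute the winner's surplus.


Step 1: Identify the highest value: 454
Step 2: Identify the second-highest value: 344
Step 3: The final price = second-highest value = 344
Step 4: Surplus = 454 - 344 = 110

110


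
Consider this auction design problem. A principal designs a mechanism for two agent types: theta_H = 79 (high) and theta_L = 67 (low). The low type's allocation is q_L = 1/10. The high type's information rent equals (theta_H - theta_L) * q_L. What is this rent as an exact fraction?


Step 1: theta_H - theta_L = 79 - 67 = 12
Step 2: Information rent = (theta_H - theta_L) * q_L
Step 3: = 12 * 1/10
Step 4: = 6/5

6/5


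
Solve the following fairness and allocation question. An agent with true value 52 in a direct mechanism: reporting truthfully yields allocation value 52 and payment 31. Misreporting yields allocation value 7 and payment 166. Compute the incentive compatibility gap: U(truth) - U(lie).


Step 1: U(truth) = value - payment = 52 - 31 = 21
Step 2: U(lie) = allocation - payment = 7 - 166 = -159
Step 3: IC gap = 21 - (-159) = 180

180


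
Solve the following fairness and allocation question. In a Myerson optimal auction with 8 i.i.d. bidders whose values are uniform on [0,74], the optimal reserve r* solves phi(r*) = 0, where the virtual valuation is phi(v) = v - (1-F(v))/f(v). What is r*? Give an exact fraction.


Step 1: For U[0,74], F(v) = v/74 and f(v) = 1/74
Step 2: phi(v) = v - (1 - v/74)/(1/74) = v - (74 - v) = 2v - 74
Step 3: Set phi(r*) = 0: 2r* - 74 = 0
Step 4: r* = 74/2 = 37 (the number of bidders n = 8 does not enter)

37


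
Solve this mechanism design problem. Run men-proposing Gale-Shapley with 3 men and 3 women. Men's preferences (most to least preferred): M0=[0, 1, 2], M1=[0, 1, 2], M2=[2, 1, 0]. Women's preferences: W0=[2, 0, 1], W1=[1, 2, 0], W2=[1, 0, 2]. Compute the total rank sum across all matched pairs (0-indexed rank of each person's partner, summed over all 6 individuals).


Step 1: Run Gale-Shapley (men propose, women hold best offer):
  M0 proposes to W0; she accepts
  M1 proposes to W0; rejected
  M1 proposes to W1; she accepts
  M2 proposes to W2; she accepts
Step 2: Final matching: W0-M0, W1-M1, W2-M2
Step 3: 0-indexed ranks (man's rank of his match, then woman's): 0 + 1 + 1 + 0 + 0 + 2
Step 4: Total rank sum = 4

4


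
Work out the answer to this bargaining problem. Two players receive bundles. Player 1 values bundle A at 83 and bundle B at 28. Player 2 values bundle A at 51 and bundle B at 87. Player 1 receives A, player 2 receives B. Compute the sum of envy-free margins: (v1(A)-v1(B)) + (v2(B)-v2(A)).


Step 1: Player 1's margin = v1(A) - v1(B) = 83 - 28 = 55
Step 2: Player 2's margin = v2(B) - v2(A) = 87 - 51 = 36
Step 3: Total margin = 55 + 36 = 91

91


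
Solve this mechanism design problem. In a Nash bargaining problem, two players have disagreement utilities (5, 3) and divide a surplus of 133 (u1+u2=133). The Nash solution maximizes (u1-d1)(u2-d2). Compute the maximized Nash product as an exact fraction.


Step 1: The Nash solution splits surplus symmetrically above the disagreement point
Step 2: u1 = (total + d1 - d2)/2 = (133 + 5 - 3)/2 = 135/2
Step 3: u2 = (total - d1 + d2)/2 = (133 - 5 + 3)/2 = 131/2
Step 4: Nash product = (135/2 - 5) * (131/2 - 3)
Step 5: = 125/2 * 125/2 = 15625/4

15625/4


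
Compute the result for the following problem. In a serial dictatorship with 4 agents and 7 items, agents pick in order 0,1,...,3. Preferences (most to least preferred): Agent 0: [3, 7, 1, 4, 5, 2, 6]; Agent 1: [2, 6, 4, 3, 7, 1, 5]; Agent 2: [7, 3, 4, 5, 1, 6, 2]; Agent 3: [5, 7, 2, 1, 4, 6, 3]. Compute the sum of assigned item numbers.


Step 1: Agent 0 picks item 3
Step 2: Agent 1 picks item 2
Step 3: Agent 2 picks item 7
Step 4: Agent 3 picks item 5
Step 5: Sum = 3 + 2 + 7 + 5 = 17

17


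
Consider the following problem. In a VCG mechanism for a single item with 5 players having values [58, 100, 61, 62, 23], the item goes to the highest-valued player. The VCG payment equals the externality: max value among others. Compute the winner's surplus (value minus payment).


Step 1: The winner is the agent with the highest value: agent 1 with value 100
Step 2: Values of other agents: [58, 61, 62, 23]
Step 3: VCG payment = max of others' values = 62
Step 4: Surplus = 100 - 62 = 38

38


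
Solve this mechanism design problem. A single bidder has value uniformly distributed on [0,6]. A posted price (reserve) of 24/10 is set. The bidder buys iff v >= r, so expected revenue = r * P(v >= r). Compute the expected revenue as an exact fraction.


Step 1: Posted price r = 12/5, value support [0,6]
Step 2: P(v >= r) = (6 - 12/5)/6 = 3/5
Step 3: Expected revenue = r * P(v >= r) = 12/5 * 3/5
Step 4: Revenue = 36/25

36/25


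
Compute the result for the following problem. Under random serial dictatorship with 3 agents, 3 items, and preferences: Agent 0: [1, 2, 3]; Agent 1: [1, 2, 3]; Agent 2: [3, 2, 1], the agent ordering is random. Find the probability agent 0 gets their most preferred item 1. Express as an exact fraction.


Step 1: Agent 0 wants item 1
Step 2: There are 6 possible orderings of agents
Step 3: In 3 orderings, agent 0 gets item 1
Step 4: Probability = 3/6 = 1/2

1/2


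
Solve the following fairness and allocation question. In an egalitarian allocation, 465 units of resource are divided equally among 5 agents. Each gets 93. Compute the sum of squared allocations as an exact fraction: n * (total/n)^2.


Step 1: Each agent's share = 465/5 = 93
Step 2: Square of each share = (93)^2 = 8649
Step 3: Sum of squares = 5 * 8649 = 43245

43245


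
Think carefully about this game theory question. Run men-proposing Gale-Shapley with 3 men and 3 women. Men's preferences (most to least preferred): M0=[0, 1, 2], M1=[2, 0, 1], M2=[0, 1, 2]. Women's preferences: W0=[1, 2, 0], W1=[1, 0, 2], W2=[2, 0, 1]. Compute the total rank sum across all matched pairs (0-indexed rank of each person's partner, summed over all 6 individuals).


Step 1: Run Gale-Shapley (men propose, women hold best offer):
  M0 proposes to W0; she accepts
  M1 proposes to W2; she accepts
  M2 proposes to W0; she switches from M0
  M0 proposes to W1; she accepts
Step 2: Final matching: W0-M2, W1-M0, W2-M1
Step 3: 0-indexed ranks (man's rank of his match, then woman's): 0 + 1 + 1 + 1 + 0 + 2
Step 4: Total rank sum = 5

5


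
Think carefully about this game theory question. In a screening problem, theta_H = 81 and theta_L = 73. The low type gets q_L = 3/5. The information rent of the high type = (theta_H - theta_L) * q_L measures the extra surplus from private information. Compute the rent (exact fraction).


Step 1: theta_H - theta_L = 81 - 73 = 8
Step 2: Information rent = (theta_H - theta_L) * q_L
Step 3: = 8 * 3/5
Step 4: = 24/5

24/5


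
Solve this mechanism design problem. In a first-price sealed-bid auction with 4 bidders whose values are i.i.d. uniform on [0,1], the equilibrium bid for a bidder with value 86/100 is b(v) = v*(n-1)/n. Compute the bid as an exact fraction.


Step 1: The symmetric BNE bidding function is b(v) = v * (n-1) / n
Step 2: Substitute v = 43/50 and n = 4
Step 3: b = 43/50 * 3/4
Step 4: b = 129/200

129/200


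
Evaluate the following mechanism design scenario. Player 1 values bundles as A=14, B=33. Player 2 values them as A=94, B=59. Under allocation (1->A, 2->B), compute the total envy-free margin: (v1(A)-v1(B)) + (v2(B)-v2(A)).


Step 1: Player 1's margin = v1(A) - v1(B) = 14 - 33 = -19
Step 2: Player 2's margin = v2(B) - v2(A) = 59 - 94 = -35
Step 3: Total margin = -19 + -35 = -54

-54


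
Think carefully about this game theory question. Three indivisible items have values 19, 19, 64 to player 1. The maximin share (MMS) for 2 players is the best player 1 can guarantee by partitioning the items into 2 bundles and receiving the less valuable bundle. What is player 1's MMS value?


Step 1: Item values = 19, 19, 64
Step 2: Enumerate all 2-bundle partitions and take the smaller bundle:
  Partition 1: {19} vs {19,64} -> bundles 19, 83; min = 19
  Partition 2: {19} vs {19,64} -> bundles 19, 83; min = 19
  Partition 3: {64} vs {19,19} -> bundles 64, 38; min = 38
Step 3: MMS = max(19, 19, 38) = 38

38


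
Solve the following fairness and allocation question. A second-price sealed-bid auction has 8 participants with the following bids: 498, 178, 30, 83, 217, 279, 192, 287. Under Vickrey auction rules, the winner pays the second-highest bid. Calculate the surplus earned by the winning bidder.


Step 1: Sort bids in descending order: 498, 287, 279, 217, 192, 178, 83, 30
Step 2: The winning bid is the highest: 498
Step 3: The payment equals the second-highest bid: 287
Step 4: Surplus = winner's bid - payment = 498 - 287 = 211

211
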